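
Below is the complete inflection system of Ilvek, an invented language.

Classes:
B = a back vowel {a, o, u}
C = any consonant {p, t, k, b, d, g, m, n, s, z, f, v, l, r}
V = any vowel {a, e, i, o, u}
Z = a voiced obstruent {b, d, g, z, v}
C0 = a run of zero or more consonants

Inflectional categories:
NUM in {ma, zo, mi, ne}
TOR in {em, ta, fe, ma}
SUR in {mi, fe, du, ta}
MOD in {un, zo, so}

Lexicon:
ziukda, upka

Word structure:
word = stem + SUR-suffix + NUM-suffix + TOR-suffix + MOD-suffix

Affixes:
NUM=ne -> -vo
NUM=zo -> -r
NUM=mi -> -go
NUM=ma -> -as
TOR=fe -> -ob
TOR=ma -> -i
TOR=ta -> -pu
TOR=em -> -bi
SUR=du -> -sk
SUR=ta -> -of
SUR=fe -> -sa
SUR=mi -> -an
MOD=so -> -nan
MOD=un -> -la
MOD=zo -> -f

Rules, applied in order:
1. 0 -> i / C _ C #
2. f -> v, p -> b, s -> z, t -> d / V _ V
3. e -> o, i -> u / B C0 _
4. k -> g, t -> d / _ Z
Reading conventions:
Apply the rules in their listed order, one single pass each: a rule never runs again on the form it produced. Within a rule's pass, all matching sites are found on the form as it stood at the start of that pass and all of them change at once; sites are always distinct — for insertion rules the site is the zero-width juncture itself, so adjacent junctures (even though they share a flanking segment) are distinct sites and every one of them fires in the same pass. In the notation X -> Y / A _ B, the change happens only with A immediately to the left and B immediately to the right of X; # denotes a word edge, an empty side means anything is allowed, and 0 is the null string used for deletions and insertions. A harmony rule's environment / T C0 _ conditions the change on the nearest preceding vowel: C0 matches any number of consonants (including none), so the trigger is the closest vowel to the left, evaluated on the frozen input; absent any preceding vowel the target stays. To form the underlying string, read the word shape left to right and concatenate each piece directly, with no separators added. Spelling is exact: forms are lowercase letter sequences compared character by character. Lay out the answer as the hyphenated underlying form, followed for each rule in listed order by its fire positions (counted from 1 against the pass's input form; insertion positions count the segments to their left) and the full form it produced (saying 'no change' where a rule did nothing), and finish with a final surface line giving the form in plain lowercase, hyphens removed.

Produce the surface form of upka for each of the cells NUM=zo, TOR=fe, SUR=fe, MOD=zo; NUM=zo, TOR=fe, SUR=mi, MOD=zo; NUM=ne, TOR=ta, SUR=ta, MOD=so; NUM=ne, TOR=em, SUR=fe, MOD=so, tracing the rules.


cell NUM=zo, TOR=fe, SUR=fe, MOD=zo:
underlying: upka-sa-r-ob-f
1. 0 -> i / C _ C #: inserts after position(s) 9: upkasarobif
2. f -> v, p -> b, s -> z, t -> d / V _ V: fires at position(s) 5: upkazarobif
3. e -> o, i -> u / B C0 _: fires at position(s) 10: upkazarobuf
4. k -> g, t -> d / _ Z: no change
surface: upkazarobuf

cell NUM=zo, TOR=fe, SUR=mi, MOD=zo:
underlying: upka-an-r-ob-f
1. 0 -> i / C _ C #: inserts after position(s) 9: upkaanrobif
2. f -> v, p -> b, s -> z, t -> d / V _ V: no change
3. e -> o, i -> u / B C0 _: fires at position(s) 10: upkaanrobuf
4. k -> g, t -> d / _ Z: no change
surface: upkaanrobuf

cell NUM=ne, TOR=ta, SUR=ta, MOD=so:
underlying: upka-of-vo-pu-nan
1. 0 -> i / C _ C #: no change
2. f -> v, p -> b, s -> z, t -> d / V _ V: fires at position(s) 9: upkaofvobunan
3. e -> o, i -> u / B C0 _: no change
4. k -> g, t -> d / _ Z: no change
surface: upkaofvobunan

cell NUM=ne, TOR=em, SUR=fe, MOD=so:
underlying: upka-sa-vo-bi-nan
1. 0 -> i / C _ C #: no change
2. f -> v, p -> b, s -> z, t -> d / V _ V: fires at position(s) 5: upkazavobinan
3. e -> o, i -> u / B C0 _: fires at position(s) 10: upkazavobunan
4. k -> g, t -> d / _ Z: no change
surface: upkazavobunan


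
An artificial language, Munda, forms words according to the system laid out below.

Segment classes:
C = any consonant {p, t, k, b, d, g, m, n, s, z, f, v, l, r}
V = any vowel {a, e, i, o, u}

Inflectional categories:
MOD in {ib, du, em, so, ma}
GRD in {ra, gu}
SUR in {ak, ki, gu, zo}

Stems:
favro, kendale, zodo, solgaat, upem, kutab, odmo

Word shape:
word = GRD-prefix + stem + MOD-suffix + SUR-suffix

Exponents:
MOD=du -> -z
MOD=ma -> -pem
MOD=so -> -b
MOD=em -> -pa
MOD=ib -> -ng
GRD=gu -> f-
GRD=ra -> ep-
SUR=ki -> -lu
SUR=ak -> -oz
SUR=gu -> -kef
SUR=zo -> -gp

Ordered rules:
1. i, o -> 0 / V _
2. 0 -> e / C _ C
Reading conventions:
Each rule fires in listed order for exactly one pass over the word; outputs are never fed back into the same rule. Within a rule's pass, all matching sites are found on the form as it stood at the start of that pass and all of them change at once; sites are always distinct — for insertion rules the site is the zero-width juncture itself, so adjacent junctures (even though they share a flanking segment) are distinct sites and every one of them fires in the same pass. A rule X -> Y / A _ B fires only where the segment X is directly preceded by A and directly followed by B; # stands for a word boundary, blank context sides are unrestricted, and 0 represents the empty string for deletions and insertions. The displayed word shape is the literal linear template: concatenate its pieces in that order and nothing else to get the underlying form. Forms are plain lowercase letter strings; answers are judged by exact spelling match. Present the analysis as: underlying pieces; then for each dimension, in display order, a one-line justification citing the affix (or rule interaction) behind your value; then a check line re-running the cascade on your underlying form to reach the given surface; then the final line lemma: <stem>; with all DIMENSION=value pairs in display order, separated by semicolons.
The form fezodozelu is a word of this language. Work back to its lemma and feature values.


underlying: f-zodo-z-lu
MOD=du - signalled by the affix -z
GRD=gu - signalled by the affix f-
SUR=ki - signalled by the affix -lu
check: fzodozlu -> fzodozlu -> fezodozelu
lemma: zodo; MOD=du; GRD=gu; SUR=ki


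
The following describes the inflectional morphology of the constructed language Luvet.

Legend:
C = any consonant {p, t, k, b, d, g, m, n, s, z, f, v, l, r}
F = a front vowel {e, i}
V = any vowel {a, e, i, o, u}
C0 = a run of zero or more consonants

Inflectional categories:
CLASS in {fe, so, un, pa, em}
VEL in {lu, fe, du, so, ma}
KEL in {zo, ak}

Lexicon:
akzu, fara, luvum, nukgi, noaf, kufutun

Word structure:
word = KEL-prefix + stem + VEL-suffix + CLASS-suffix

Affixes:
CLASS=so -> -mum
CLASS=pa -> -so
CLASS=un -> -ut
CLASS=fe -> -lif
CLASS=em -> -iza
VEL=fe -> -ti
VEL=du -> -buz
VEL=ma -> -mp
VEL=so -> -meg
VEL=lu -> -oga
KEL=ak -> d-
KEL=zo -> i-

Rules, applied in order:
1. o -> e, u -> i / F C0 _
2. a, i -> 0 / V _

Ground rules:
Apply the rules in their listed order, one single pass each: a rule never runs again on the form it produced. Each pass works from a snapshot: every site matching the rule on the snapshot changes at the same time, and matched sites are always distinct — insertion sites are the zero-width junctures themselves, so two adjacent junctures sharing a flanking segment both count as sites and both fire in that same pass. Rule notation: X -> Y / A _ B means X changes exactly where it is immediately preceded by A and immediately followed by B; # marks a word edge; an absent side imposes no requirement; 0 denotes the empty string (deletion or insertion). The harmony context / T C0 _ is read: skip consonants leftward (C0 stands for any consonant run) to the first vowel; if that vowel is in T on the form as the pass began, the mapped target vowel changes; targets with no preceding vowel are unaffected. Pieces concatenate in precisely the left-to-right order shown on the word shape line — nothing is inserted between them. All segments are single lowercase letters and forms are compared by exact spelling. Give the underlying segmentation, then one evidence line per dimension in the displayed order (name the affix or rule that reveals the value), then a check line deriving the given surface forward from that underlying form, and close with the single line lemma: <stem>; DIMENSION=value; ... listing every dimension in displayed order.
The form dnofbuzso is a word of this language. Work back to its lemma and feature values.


underlying: d-noaf-buz-so
CLASS=pa - signalled by the affix -so
VEL=du - signalled by the affix -buz
KEL=ak - signalled by the affix d-
check: dnoafbuzso -> dnoafbuzso -> dnofbuzso
lemma: noaf; CLASS=pa; VEL=du; KEL=ak


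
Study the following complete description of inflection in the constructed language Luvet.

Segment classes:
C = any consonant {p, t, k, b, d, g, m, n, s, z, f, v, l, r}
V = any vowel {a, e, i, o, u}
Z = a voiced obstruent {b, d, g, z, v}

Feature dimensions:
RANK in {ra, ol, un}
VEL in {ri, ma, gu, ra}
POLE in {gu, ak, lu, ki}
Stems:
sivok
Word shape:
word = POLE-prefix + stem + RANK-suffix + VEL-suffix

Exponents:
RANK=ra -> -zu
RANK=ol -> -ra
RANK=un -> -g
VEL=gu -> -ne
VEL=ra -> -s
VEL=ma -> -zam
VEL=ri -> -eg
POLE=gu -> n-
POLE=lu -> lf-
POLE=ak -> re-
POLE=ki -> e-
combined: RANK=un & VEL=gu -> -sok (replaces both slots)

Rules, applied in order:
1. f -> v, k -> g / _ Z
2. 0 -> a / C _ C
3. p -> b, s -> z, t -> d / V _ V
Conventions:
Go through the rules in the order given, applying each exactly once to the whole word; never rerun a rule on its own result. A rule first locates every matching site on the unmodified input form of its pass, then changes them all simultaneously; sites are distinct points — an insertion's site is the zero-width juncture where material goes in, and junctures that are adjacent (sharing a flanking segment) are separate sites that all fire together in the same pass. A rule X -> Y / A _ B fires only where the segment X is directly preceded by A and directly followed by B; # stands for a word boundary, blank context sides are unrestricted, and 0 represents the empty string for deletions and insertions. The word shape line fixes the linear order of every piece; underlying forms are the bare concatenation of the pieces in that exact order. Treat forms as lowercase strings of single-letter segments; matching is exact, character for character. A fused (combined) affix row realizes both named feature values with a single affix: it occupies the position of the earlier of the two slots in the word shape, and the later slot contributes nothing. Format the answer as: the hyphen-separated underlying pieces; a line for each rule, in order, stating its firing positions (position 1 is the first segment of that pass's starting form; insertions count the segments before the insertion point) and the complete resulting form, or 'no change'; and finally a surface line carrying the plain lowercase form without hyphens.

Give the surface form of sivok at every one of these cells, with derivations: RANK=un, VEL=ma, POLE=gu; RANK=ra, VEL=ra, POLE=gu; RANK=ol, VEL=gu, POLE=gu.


cell RANK=un, VEL=ma, POLE=gu:
underlying: n-sivok-g-zam
1. f -> v, k -> g / _ Z: fires at position(s) 6: nsivoggzam
2. 0 -> a / C _ C: inserts after position(s) 1, 6, 7: nasivogagazam
3. p -> b, s -> z, t -> d / V _ V: fires at position(s) 3: nazivogagazam
surface: nazivogagazam

cell RANK=ra, VEL=ra, POLE=gu:
underlying: n-sivok-zu-s
1. f -> v, k -> g / _ Z: fires at position(s) 6: nsivogzus
2. 0 -> a / C _ C: inserts after position(s) 1, 6: nasivogazus
3. p -> b, s -> z, t -> d / V _ V: fires at position(s) 3: nazivogazus
surface: nazivogazus

cell RANK=ol, VEL=gu, POLE=gu:
underlying: n-sivok-ra-ne
1. f -> v, k -> g / _ Z: no change
2. 0 -> a / C _ C: inserts after position(s) 1, 6: nasivokarane
3. p -> b, s -> z, t -> d / V _ V: fires at position(s) 3: nazivokarane
surface: nazivokarane


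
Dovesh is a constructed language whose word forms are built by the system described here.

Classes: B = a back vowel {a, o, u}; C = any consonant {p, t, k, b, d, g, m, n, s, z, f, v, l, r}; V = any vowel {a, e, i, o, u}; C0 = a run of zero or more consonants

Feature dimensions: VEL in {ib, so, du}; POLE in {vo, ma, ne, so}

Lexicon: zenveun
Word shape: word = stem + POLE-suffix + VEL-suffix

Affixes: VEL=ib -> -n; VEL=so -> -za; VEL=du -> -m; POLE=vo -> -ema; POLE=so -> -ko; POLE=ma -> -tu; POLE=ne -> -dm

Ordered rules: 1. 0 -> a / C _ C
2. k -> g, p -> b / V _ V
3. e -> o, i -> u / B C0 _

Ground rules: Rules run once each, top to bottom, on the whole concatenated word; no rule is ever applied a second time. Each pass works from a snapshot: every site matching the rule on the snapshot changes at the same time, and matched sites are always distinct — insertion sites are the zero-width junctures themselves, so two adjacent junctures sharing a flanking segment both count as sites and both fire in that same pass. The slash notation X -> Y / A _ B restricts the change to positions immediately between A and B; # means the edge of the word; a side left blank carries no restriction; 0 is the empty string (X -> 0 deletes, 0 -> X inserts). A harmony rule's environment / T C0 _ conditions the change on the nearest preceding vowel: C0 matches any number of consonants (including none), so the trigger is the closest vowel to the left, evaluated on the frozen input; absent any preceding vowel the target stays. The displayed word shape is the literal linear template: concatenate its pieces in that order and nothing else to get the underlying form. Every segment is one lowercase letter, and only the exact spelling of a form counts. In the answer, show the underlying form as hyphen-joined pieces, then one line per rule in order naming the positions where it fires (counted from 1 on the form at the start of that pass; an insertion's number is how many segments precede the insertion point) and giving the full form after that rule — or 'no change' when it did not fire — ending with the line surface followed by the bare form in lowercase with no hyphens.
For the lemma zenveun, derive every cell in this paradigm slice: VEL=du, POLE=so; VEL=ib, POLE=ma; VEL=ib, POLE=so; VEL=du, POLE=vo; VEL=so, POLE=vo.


cell VEL=du, POLE=so:
underlying: zenveun-ko-m
1. 0 -> a / C _ C: inserts after position(s) 3, 7: zenaveunakom
2. k -> g, p -> b / V _ V: fires at position(s) 10: zenaveunagom
3. e -> o, i -> u / B C0 _: fires at position(s) 6: zenavounagom
surface: zenavounagom

cell VEL=ib, POLE=ma:
underlying: zenveun-tu-n
1. 0 -> a / C _ C: inserts after position(s) 3, 7: zenaveunatun
2. k -> g, p -> b / V _ V: no change
3. e -> o, i -> u / B C0 _: fires at position(s) 6: zenavounatun
surface: zenavounatun

cell VEL=ib, POLE=so:
underlying: zenveun-ko-n
1. 0 -> a / C _ C: inserts after position(s) 3, 7: zenaveunakon
2. k -> g, p -> b / V _ V: fires at position(s) 10: zenaveunagon
3. e -> o, i -> u / B C0 _: fires at position(s) 6: zenavounagon
surface: zenavounagon

cell VEL=du, POLE=vo:
underlying: zenveun-ema-m
1. 0 -> a / C _ C: inserts after position(s) 3: zenaveunemam
2. k -> g, p -> b / V _ V: no change
3. e -> o, i -> u / B C0 _: fires at position(s) 6, 9: zenavounomam
surface: zenavounomam

cell VEL=so, POLE=vo:
underlying: zenveun-ema-za
1. 0 -> a / C _ C: inserts after position(s) 3: zenaveunemaza
2. k -> g, p -> b / V _ V: no change
3. e -> o, i -> u / B C0 _: fires at position(s) 6, 9: zenavounomaza
surface: zenavounomaza


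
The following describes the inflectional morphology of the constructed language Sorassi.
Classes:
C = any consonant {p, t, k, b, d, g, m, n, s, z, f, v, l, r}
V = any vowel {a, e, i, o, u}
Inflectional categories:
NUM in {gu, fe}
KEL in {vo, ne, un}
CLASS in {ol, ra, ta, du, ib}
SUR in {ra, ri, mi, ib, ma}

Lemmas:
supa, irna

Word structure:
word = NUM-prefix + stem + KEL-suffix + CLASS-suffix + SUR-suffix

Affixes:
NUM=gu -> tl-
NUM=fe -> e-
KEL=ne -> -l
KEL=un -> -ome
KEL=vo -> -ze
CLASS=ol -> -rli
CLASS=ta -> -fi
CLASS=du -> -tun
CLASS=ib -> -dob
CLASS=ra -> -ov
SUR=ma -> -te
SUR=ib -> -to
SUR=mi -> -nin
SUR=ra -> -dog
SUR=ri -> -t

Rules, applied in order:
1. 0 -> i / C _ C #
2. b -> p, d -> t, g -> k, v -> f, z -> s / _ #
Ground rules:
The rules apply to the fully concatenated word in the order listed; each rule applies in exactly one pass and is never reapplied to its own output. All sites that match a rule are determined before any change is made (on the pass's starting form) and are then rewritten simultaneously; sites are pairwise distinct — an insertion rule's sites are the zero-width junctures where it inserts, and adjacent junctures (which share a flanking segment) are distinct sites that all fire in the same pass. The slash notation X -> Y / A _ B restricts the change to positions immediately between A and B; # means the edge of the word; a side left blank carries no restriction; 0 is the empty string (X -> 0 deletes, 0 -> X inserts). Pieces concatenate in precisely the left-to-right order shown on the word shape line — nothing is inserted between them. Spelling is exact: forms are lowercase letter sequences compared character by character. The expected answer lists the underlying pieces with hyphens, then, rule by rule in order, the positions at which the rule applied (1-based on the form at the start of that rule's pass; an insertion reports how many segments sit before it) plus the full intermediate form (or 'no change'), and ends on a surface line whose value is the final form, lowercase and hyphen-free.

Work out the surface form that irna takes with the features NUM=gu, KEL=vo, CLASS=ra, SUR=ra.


underlying: tl-irna-ze-ov-dog
1. 0 -> i / C _ C #: no change
2. b -> p, d -> t, g -> k, v -> f, z -> s / _ #: fires at position(s) 13: tlirnazeovdok
surface: tlirnazeovdok


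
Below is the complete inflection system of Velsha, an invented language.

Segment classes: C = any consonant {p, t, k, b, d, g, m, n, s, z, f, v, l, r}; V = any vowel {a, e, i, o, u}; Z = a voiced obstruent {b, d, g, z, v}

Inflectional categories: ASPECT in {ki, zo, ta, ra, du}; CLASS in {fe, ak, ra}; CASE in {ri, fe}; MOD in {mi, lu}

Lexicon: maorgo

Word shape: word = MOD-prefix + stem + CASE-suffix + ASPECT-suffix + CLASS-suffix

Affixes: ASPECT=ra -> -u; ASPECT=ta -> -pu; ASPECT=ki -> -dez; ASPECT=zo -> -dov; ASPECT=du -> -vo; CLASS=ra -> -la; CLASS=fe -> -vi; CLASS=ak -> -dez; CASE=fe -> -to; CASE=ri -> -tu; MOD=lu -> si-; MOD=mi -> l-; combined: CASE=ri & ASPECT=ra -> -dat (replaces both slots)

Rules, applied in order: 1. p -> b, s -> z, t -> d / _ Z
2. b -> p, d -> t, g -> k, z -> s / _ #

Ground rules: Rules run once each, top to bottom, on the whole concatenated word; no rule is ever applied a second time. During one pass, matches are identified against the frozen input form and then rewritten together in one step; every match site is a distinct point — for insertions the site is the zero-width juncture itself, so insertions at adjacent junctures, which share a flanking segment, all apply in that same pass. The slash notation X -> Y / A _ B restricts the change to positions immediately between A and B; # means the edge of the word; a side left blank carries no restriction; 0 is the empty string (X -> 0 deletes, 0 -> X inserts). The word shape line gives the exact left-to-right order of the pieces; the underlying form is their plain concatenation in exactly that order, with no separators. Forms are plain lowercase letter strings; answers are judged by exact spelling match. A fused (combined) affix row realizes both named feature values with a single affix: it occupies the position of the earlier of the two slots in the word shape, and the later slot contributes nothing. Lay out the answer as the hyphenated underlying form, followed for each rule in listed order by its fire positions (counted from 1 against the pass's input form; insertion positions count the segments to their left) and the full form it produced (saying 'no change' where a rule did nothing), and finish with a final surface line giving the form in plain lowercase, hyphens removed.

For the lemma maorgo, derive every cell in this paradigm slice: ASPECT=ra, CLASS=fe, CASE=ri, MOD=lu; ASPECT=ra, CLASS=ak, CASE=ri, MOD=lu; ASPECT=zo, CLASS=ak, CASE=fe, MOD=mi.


cell ASPECT=ra, CLASS=fe, CASE=ri, MOD=lu:
underlying: si-maorgo-dat-vi
1. p -> b, s -> z, t -> d / _ Z: fires at position(s) 11: simaorgodadvi
2. b -> p, d -> t, g -> k, z -> s / _ #: no change
surface: simaorgodadvi

cell ASPECT=ra, CLASS=ak, CASE=ri, MOD=lu:
underlying: si-maorgo-dat-dez
1. p -> b, s -> z, t -> d / _ Z: fires at position(s) 11: simaorgodaddez
2. b -> p, d -> t, g -> k, z -> s / _ #: fires at position(s) 14: simaorgodaddes
surface: simaorgodaddes

cell ASPECT=zo, CLASS=ak, CASE=fe, MOD=mi:
underlying: l-maorgo-to-dov-dez
1. p -> b, s -> z, t -> d / _ Z: no change
2. b -> p, d -> t, g -> k, z -> s / _ #: fires at position(s) 15: lmaorgotodovdes
surface: lmaorgotodovdes


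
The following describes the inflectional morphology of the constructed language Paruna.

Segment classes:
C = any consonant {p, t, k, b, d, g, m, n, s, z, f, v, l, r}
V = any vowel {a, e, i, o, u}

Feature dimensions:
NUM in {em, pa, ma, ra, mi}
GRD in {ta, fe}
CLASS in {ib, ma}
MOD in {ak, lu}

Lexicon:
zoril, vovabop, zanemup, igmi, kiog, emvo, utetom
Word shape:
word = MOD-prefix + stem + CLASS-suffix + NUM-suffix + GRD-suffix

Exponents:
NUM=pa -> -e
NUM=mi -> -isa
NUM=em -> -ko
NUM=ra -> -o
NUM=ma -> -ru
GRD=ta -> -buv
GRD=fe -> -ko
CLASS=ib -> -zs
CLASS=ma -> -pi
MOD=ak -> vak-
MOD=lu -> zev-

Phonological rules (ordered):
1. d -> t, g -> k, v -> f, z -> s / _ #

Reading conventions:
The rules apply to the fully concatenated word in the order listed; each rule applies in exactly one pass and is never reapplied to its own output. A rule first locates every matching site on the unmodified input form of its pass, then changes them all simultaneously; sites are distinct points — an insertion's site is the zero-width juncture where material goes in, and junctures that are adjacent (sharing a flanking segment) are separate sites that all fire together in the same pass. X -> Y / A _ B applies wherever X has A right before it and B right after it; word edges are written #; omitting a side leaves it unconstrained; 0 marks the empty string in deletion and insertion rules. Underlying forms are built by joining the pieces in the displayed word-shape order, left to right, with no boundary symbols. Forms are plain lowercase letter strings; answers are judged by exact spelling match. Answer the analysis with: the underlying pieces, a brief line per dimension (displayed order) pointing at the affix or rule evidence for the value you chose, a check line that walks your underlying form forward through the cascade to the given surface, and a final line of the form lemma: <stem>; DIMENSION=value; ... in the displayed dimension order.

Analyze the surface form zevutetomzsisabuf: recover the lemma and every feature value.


underlying: zev-utetom-zs-isa-buv
NUM=mi - signalled by the affix -isa
GRD=ta - signalled by the affix -buv
CLASS=ib - signalled by the affix -zs
MOD=lu - signalled by the affix zev-
check: zevutetomzsisabuv -> zevutetomzsisabuf
lemma: utetom; NUM=mi; GRD=ta; CLASS=ib; MOD=lu


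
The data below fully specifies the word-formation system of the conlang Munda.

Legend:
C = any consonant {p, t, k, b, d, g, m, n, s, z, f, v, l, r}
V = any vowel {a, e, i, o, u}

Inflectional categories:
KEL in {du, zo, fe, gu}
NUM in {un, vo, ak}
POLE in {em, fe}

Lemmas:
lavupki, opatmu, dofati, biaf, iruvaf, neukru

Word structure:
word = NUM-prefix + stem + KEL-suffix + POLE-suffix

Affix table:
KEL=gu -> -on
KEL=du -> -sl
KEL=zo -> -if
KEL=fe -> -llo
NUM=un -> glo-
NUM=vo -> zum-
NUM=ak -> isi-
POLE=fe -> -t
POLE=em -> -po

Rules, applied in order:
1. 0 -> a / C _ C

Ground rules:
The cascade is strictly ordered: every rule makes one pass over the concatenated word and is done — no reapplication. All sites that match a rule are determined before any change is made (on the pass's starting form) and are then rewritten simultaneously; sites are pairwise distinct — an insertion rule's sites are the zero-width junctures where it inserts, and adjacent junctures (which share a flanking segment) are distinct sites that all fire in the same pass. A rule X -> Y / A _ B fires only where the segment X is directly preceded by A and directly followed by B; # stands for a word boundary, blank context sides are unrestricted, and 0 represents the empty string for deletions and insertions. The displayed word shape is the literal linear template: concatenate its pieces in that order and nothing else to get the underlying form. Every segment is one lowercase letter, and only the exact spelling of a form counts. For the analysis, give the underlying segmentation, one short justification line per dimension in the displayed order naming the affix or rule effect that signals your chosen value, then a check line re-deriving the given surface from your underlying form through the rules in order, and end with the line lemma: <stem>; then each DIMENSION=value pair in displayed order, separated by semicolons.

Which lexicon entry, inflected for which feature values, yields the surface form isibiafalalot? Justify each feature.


underlying: isi-biaf-llo-t
KEL=fe - signalled by the affix -llo
NUM=ak - signalled by the affix isi-
POLE=fe - signalled by the affix -t
check: isibiafllot -> isibiafalalot
lemma: biaf; KEL=fe; NUM=ak; POLE=fe


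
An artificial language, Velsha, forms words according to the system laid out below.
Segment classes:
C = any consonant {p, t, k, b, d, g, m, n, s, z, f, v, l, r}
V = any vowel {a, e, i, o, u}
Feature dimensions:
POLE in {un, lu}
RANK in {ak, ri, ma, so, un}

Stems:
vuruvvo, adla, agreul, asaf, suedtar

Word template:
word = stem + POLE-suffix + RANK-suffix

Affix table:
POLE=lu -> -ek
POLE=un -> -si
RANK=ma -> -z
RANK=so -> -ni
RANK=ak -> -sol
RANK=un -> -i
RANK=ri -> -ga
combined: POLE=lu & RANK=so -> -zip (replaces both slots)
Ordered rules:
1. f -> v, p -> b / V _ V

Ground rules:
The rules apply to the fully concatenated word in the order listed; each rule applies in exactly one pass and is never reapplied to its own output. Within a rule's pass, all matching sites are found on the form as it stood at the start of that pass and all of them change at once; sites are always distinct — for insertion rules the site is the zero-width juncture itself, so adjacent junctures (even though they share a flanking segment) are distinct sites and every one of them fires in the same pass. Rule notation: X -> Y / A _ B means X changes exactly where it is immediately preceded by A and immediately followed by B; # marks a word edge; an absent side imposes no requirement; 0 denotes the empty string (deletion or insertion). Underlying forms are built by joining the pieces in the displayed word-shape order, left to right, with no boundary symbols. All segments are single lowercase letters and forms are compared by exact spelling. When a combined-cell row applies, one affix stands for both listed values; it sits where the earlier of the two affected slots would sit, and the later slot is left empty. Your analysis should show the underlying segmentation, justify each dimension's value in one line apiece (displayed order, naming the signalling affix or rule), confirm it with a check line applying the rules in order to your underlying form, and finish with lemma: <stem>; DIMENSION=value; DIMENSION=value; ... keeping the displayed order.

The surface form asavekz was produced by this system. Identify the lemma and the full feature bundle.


underlying: asaf-ek-z
POLE=lu - signalled by the affix -ek
RANK=ma - signalled by the affix -z
check: asafekz -> asavekz
lemma: asaf; POLE=lu; RANK=ma


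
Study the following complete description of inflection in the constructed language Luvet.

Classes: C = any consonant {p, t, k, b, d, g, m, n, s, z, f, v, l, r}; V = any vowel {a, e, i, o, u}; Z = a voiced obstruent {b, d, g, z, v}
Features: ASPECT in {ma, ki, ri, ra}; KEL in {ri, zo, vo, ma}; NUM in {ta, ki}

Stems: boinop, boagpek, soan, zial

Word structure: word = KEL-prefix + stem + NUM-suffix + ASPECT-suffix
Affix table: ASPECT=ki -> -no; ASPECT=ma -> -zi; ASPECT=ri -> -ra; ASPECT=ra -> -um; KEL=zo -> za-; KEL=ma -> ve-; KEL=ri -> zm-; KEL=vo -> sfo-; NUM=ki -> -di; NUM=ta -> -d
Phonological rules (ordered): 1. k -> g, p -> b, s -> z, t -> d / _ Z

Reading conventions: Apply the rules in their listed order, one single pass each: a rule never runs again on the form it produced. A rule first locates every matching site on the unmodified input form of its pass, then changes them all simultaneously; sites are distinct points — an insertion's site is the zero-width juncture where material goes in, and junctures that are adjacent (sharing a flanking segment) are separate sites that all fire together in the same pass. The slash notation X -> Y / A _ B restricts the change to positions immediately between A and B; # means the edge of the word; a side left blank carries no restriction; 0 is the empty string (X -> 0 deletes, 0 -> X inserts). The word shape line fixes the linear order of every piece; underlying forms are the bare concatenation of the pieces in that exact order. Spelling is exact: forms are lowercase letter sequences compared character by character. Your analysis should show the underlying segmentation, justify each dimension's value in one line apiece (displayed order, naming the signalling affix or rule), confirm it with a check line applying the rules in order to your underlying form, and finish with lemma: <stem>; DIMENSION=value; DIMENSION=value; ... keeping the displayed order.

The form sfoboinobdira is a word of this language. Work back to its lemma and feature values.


underlying: sfo-boinop-di-ra
ASPECT=ri - signalled by the affix -ra
KEL=vo - signalled by the affix sfo-
NUM=ki - signalled by the affix -di
check: sfoboinopdira -> sfoboinobdira
lemma: boinop; ASPECT=ri; KEL=vo; NUM=ki


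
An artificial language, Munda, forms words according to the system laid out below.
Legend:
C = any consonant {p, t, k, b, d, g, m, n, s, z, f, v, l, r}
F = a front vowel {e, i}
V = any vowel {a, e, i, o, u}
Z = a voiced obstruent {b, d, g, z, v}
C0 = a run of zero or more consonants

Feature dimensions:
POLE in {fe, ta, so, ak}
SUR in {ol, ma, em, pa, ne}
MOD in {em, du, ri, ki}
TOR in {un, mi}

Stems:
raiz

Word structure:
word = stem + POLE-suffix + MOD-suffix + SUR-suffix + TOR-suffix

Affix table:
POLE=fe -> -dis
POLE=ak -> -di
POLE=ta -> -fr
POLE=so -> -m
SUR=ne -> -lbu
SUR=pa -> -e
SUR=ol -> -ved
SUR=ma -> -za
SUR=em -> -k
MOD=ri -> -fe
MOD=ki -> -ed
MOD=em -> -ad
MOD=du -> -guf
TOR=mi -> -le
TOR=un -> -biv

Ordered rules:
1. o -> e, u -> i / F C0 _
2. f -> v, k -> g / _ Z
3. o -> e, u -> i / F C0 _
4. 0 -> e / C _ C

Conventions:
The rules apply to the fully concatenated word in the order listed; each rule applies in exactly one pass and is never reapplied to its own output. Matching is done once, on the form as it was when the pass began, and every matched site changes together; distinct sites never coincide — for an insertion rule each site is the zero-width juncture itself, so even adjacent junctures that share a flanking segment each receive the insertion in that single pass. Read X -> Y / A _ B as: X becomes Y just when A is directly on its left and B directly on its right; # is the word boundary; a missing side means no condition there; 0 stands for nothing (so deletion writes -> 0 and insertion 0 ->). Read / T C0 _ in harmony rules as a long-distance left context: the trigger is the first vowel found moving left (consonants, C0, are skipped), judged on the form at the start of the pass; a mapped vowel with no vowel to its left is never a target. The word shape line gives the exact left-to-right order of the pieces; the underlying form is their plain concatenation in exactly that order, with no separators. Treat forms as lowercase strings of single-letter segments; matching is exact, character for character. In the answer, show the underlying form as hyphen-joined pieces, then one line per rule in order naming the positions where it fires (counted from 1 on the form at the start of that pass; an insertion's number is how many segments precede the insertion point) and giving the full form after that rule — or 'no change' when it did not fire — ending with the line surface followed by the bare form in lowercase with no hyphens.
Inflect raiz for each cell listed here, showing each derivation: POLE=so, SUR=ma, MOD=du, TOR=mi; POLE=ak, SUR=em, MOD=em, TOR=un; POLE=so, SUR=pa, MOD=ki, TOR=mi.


cell POLE=so, SUR=ma, MOD=du, TOR=mi:
underlying: raiz-m-guf-za-le
1. o -> e, u -> i / F C0 _: fires at position(s) 7: raizmgifzale
2. f -> v, k -> g / _ Z: fires at position(s) 8: raizmgivzale
3. o -> e, u -> i / F C0 _: no change
4. 0 -> e / C _ C: inserts after position(s) 4, 5, 8: raizemegivezale
surface: raizemegivezale

cell POLE=ak, SUR=em, MOD=em, TOR=un:
underlying: raiz-di-ad-k-biv
1. o -> e, u -> i / F C0 _: no change
2. f -> v, k -> g / _ Z: fires at position(s) 9: raizdiadgbiv
3. o -> e, u -> i / F C0 _: no change
4. 0 -> e / C _ C: inserts after position(s) 4, 8, 9: raizediadegebiv
surface: raizediadegebiv

cell POLE=so, SUR=pa, MOD=ki, TOR=mi:
underlying: raiz-m-ed-e-le
1. o -> e, u -> i / F C0 _: no change
2. f -> v, k -> g / _ Z: no change
3. o -> e, u -> i / F C0 _: no change
4. 0 -> e / C _ C: inserts after position(s) 4: raizemedele
surface: raizemedele


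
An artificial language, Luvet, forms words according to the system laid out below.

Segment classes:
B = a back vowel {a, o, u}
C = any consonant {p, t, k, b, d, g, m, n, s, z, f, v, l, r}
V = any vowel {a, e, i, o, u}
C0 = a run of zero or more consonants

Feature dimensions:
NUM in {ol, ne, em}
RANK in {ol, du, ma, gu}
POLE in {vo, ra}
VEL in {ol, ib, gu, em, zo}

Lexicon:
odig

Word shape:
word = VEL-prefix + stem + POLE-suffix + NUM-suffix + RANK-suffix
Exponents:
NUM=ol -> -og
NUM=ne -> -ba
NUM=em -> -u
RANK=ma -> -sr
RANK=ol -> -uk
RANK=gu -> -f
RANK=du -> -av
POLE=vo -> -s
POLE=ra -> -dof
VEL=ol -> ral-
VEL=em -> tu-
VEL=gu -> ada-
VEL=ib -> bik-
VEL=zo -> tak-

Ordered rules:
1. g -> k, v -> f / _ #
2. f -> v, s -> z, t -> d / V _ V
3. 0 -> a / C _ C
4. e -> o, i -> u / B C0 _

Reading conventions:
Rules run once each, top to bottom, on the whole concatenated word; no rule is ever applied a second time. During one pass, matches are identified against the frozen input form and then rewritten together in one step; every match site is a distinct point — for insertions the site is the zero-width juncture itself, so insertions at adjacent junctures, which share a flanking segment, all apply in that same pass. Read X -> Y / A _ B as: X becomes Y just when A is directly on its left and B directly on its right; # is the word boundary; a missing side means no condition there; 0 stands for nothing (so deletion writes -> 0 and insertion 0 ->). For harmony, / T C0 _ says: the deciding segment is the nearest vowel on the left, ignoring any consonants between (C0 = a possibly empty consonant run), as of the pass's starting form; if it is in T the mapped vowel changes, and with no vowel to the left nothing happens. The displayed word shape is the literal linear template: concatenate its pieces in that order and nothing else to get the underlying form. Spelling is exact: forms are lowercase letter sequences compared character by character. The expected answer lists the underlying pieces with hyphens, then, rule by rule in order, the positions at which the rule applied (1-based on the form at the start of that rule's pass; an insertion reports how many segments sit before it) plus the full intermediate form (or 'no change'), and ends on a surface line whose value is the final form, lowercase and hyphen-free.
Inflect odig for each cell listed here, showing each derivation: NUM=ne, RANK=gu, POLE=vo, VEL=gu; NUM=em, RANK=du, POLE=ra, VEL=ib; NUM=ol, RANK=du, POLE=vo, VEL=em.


cell NUM=ne, RANK=gu, POLE=vo, VEL=gu:
underlying: ada-odig-s-ba-f
1. g -> k, v -> f / _ #: no change
2. f -> v, s -> z, t -> d / V _ V: no change
3. 0 -> a / C _ C: inserts after position(s) 7, 8: adaodigasabaf
4. e -> o, i -> u / B C0 _: fires at position(s) 6: adaodugasabaf
surface: adaodugasabaf

cell NUM=em, RANK=du, POLE=ra, VEL=ib:
underlying: bik-odig-dof-u-av
1. g -> k, v -> f / _ #: fires at position(s) 13: bikodigdofuaf
2. f -> v, s -> z, t -> d / V _ V: fires at position(s) 10: bikodigdovuaf
3. 0 -> a / C _ C: inserts after position(s) 7: bikodigadovuaf
4. e -> o, i -> u / B C0 _: fires at position(s) 6: bikodugadovuaf
surface: bikodugadovuaf

cell NUM=ol, RANK=du, POLE=vo, VEL=em:
underlying: tu-odig-s-og-av
1. g -> k, v -> f / _ #: fires at position(s) 11: tuodigsogaf
2. f -> v, s -> z, t -> d / V _ V: no change
3. 0 -> a / C _ C: inserts after position(s) 6: tuodigasogaf
4. e -> o, i -> u / B C0 _: fires at position(s) 5: tuodugasogaf
surface: tuodugasogaf


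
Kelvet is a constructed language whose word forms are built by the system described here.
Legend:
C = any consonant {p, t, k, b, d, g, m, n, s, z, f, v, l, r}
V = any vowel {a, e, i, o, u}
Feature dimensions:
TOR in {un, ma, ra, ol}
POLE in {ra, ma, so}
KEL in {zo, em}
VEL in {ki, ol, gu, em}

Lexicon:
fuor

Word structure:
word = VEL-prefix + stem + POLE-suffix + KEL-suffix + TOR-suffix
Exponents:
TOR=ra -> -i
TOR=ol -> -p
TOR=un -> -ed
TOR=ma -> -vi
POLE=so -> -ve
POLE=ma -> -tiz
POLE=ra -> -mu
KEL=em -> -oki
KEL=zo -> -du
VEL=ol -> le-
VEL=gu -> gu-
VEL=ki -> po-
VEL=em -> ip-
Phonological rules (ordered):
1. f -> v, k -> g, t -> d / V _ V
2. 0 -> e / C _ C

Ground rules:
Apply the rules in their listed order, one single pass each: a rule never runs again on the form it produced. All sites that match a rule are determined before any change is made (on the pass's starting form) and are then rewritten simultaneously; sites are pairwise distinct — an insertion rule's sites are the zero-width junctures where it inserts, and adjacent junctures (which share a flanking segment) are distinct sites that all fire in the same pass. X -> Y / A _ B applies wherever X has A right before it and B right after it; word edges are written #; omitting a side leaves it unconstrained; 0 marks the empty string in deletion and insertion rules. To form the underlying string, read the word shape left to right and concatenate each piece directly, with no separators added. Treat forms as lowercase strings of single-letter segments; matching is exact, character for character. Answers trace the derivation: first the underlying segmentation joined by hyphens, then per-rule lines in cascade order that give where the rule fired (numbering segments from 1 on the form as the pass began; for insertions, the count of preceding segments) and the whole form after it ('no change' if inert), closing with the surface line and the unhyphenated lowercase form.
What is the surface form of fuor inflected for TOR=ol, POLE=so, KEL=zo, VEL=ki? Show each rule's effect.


underlying: po-fuor-ve-du-p
1. f -> v, k -> g, t -> d / V _ V: fires at position(s) 3: povuorvedup
2. 0 -> e / C _ C: inserts after position(s) 6: povuorevedup
surface: povuorevedup


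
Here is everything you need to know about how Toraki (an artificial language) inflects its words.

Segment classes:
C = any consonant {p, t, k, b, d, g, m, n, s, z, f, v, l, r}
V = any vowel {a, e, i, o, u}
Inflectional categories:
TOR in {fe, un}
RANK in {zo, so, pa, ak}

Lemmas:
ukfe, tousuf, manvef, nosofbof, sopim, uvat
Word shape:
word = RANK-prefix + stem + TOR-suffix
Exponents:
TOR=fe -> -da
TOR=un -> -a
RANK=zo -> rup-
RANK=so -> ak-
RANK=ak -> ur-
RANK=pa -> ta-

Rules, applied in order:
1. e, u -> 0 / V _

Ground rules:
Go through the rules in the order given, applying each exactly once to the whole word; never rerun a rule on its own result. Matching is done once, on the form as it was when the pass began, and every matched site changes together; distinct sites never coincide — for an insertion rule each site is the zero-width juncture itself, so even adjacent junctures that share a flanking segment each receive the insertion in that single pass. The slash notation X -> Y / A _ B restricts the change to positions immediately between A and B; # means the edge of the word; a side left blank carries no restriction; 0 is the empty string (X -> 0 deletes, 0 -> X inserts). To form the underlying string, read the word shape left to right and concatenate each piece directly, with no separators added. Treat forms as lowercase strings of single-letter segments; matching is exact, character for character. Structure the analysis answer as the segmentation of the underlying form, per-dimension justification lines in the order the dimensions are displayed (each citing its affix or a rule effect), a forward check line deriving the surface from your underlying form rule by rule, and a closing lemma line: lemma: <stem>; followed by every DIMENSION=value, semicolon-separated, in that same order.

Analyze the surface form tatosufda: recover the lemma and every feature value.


underlying: ta-tousuf-da
TOR=fe - signalled by the affix -da
RANK=pa - signalled by the affix ta-
check: tatousufda -> tatosufda
lemma: tousuf; TOR=fe; RANK=pa
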